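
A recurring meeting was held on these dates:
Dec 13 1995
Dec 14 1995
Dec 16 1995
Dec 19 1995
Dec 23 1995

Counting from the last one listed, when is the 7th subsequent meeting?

Feb 17 1996

Gaps: 1, 2, 3, 4 days — each gap is 1 larger than the previous one.
Next gap: 5 days. Dec 23 1995 + 5 days = Dec 28 1995.
Next gap: 6 days. Dec 28 1995 + 6 days = Jan 3 1996.
Next gap: 7 days. Jan 3 1996 + 7 days = Jan 10 1996.
Next gap: 8 days. Jan 10 1996 + 8 days = Jan 18 1996.
Next gap: 9 days. Jan 18 1996 + 9 days = Jan 27 1996.
Next gap: 10 days. Jan 27 1996 + 10 days = Feb 6 1996.
Next gap: 11 days. Feb 6 1996 + 11 days = Feb 17 1996.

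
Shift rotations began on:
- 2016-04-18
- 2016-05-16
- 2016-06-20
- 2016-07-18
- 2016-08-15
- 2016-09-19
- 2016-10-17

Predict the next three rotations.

All dates are Mondays, 28, 35, 28, 28, 35, 28 days apart.
Specifically, the 3rd Monday of each month.
November 2016 — 3rd Monday is 2016-11-21.
December 2016 — 3rd Monday is 2016-12-19.
3rd Monday of January 2017: 2017-01-16.

2016-11-21, 2016-12-19, 2017-01-16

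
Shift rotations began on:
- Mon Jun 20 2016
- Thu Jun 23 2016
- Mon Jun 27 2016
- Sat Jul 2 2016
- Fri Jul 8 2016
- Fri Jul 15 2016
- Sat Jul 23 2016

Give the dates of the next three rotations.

Gaps: 3, 4, 5, 6, 7, 8 days — each gap is 1 larger than the previous one.
Next gap: 9 days. Sat Jul 23 2016 + 9 days = Mon Aug 1 2016.
Next gap: 10 days. Mon Aug 1 2016 + 10 days = Thu Aug 11 2016.
Next gap: 11 days. Thu Aug 11 2016 + 11 days = Mon Aug 22 2016.

Mon Aug 1 2016, Thu Aug 11 2016, Mon Aug 22 2016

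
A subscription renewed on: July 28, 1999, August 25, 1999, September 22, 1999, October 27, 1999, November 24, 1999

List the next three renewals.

Gaps: 28, 28, 35, 28 days — a mix of 28 and 35. Every date is a Wednesday.
Each is the 4th Wednesday of its month.
December 1999 — 4th Wednesday is December 22, 1999.
January 2000 — 4th Wednesday is January 26, 2000.
February 2000 — 4th Wednesday is February 23, 2000.

December 22, 1999; January 26, 2000; February 23, 2000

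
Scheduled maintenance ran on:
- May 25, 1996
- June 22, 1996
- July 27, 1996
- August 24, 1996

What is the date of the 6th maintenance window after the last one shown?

Gaps: 28, 35, 28 days — a mix of 28 and 35. Every date is a Saturday.
Each is the 4th Saturday of its month.
4th Saturday of September 1996: September 28, 1996.
4th Saturday of October 1996: October 26, 1996.
4th Saturday of November 1996: November 23, 1996.
December 1996 — 4th Saturday is December 28, 1996.
4th Saturday of January 1997: January 25, 1997.
4th Saturday of February 1997: February 22, 1997.

February 22, 1997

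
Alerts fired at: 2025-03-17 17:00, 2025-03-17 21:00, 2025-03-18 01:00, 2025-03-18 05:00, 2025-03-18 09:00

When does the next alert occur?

Gaps: 4, 4, 4, 4 hours — each event is 4 hours after the previous one.
2025-03-18 09:00 + 4 h = 2025-03-18 13:00.

2025-03-18 13:00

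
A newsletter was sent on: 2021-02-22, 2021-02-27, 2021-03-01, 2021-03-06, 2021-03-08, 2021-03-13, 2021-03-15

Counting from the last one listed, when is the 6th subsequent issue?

2021-04-05

Gaps: 5, 2, 5, 2, 5, 2 days — not constant, but cyclic with period 2.
The events fall on every Monday and Saturday.
The following Saturday is 2021-03-20.
Next Monday: 2021-03-22.
Next Saturday: 2021-03-27.
The following Monday is 2021-03-29.
The following Saturday is 2021-04-03.
The following Monday is 2021-04-05.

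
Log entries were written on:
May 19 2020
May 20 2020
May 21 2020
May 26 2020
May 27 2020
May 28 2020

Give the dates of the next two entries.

The gap pattern 1, 1, 5, 1, 1 repeats every 3 events.
These are the Tuesdays, Wednesdays and Thursdays of each week.
Next Tuesday: Jun 2 2020.
Next Wednesday: Jun 3 2020.

Jun 2 2020, Jun 3 2020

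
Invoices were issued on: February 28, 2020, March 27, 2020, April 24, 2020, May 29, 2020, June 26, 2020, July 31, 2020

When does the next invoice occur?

Every date is a Friday; gaps 28, 28, 35, 28, 35 days.
Each is the last Friday of its month (at least one falls on the 29th or later, ruling out '4th Friday').
Last Friday of August 2020: August 28, 2020.

August 28, 2020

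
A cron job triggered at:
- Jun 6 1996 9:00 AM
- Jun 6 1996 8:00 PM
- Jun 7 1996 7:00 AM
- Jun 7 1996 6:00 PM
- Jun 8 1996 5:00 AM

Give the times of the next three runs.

Jun 8 1996 4:00 PM, Jun 9 1996 3:00 AM, Jun 9 1996 2:00 PM

Spacing: 11, 11, 11, 11 h — constant 11 h.
Jun 8 1996 5:00 AM + 11 h = Jun 8 1996 4:00 PM.
Jun 8 1996 4:00 PM + 11 h = Jun 9 1996 3:00 AM.
Jun 9 1996 3:00 AM + 11 h = Jun 9 1996 2:00 PM.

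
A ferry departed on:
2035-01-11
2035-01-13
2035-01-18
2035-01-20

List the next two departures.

2035-01-25, 2035-01-27

The gap pattern 2, 5, 2 repeats every 2 events.
These are the Thursdays and Saturdays of each week.
The following Thursday is 2035-01-25.
The following Saturday is 2035-01-27.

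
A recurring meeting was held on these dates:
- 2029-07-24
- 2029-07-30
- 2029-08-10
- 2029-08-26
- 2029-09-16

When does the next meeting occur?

The spacing grows by 5 each time: 6, 11, 16, 21 days.
Next gap: 26 days. 2029-09-16 + 26 days = 2029-10-12.

2029-10-12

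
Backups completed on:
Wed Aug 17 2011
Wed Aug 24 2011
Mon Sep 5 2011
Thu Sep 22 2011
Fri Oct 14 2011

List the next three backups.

Thu Nov 10 2011, Mon Dec 12 2011, Wed Jan 18 2012

Gaps: 7, 12, 17, 22 days — each gap is 5 larger than the previous one.
Next gap: 27 days. Fri Oct 14 2011 + 27 days = Thu Nov 10 2011.
Next gap: 32 days. Thu Nov 10 2011 + 32 days = Mon Dec 12 2011.
Next gap: 37 days. Mon Dec 12 2011 + 37 days = Wed Jan 18 2012.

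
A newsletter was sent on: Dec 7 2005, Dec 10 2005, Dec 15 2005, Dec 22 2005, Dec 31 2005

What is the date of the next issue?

Jan 11 2006

Gaps: 3, 5, 7, 9 days — each gap is 2 larger than the previous one.
Next gap: 11 days. Dec 31 2005 + 11 days = Jan 11 2006.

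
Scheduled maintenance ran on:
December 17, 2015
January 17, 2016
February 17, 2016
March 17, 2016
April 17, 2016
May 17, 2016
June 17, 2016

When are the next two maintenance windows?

Each date is the 17th; the gaps (31, 31, 29, 31, 30, 31) track the month lengths.
The rule is the 17th of each month.
Next: July 2016 → July 17, 2016.
Next: August 2016 → August 17, 2016.

July 17, 2016; August 17, 2016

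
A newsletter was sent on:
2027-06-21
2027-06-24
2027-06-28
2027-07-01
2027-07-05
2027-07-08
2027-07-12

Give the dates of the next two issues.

The gap pattern 3, 4, 3, 4, 3, 4 repeats every 2 events.
These are the Mondays and Thursdays of each week.
The following Thursday is 2027-07-15.
The following Monday is 2027-07-19.

2027-07-15, 2027-07-19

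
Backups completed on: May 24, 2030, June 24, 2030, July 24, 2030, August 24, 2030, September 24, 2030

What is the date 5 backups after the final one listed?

February 24, 2031

Gaps: 31, 30, 31, 31 days — not constant. Every event is on the 24th of the month.
Pattern: the 24th of each month.
October 2030: October 24, 2030.
Next: November 2030 → November 24, 2030.
Next: December 2030 → December 24, 2030.
January 2031: January 24, 2031.
Next: February 2031 → February 24, 2031.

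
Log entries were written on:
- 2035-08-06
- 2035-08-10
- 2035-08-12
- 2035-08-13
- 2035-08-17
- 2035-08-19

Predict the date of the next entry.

The gap pattern 4, 2, 1, 4, 2 repeats every 3 events.
These are the Mondays, Fridays and Sundays of each week.
Next Monday: 2035-08-20.

2035-08-20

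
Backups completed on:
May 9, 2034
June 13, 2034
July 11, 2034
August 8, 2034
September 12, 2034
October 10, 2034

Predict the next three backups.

All dates are Tuesdays, 35, 28, 28, 35, 28 days apart.
Specifically, the 2nd Tuesday of each month.
2nd Tuesday of November 2034: November 14, 2034.
2nd Tuesday of December 2034: December 12, 2034.
January 2035 — 2nd Tuesday is January 9, 2035.

November 14, 2034; December 12, 2034; January 9, 2035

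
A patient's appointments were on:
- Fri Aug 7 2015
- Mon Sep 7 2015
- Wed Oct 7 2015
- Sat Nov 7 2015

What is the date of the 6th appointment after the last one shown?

Gaps: 31, 30, 31 days — not constant. Every event is on the 7th of the month.
Pattern: the 7th of each month.
December 2015: Mon Dec 7 2015.
Next: January 2016 → Thu Jan 7 2016.
Next: February 2016 → Sun Feb 7 2016.
March 2016: Mon Mar 7 2016.
Next: April 2016 → Thu Apr 7 2016.
May 2016: Sat May 7 2016.

Sat May 7 2016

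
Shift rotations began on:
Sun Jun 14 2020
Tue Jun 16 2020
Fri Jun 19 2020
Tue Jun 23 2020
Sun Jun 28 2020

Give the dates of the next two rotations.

Gaps: 2, 3, 4, 5 days — each gap is 1 larger than the previous one.
Next gap: 6 days. Sun Jun 28 2020 + 6 days = Sat Jul 4 2020.
Next gap: 7 days. Sat Jul 4 2020 + 7 days = Sat Jul 11 2020.

Sat Jul 4 2020, Sat Jul 11 2020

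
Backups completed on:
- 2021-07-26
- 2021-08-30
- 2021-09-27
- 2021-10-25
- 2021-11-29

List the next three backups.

These are Mondays with 35, 28, 28, 35-day gaps.
Each is the final Monday of its month — 2021-08-30 is past the 28th, so '4th Monday' doesn't fit.
December 2021 ends with Monday 2021-12-27.
January 2022 ends with Monday 2022-01-31.
Last Monday of February 2022: 2022-02-28.

2021-12-27, 2022-01-31, 2022-02-28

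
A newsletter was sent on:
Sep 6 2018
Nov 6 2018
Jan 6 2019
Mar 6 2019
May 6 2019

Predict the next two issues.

Each date is the 6th; the gaps (61, 61, 59, 61) track the month lengths.
The rule is the 6th of every 2 months.
Next: July 2019 → Jul 6 2019.
September 2019: Sep 6 2019.

Jul 6 2019, Sep 6 2019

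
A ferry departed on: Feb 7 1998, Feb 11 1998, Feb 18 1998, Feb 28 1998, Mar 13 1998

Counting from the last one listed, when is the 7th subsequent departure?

Sep 4 1998

Intervals are 4, 7, 10, 13 days — an arithmetic progression with common difference 3.
Next gap: 16 days. Mar 13 1998 + 16 days = Mar 29 1998.
Next gap: 19 days. Mar 29 1998 + 19 days = Apr 17 1998.
Next gap: 22 days. Apr 17 1998 + 22 days = May 9 1998.
Next gap: 25 days. May 9 1998 + 25 days = Jun 3 1998.
Next gap: 28 days. Jun 3 1998 + 28 days = Jul 1 1998.
Next gap: 31 days. Jul 1 1998 + 31 days = Aug 1 1998.
Next gap: 34 days. Aug 1 1998 + 34 days = Sep 4 1998.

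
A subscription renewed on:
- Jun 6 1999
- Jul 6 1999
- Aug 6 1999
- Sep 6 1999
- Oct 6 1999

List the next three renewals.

Gaps: 30, 31, 31, 30 days — not constant. Every event is on the 6th of the month.
Pattern: the 6th of each month.
November 1999: Nov 6 1999.
December 1999: Dec 6 1999.
Next: January 2000 → Jan 6 2000.

Nov 6 1999, Dec 6 1999, Jan 6 2000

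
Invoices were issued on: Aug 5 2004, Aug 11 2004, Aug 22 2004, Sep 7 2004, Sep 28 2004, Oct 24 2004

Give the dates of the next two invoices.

Nov 24 2004, Dec 30 2004

Gaps: 6, 11, 16, 21, 26 days — each gap is 5 larger than the previous one.
Next gap: 31 days. Oct 24 2004 + 31 days = Nov 24 2004.
Next gap: 36 days. Nov 24 2004 + 36 days = Dec 30 2004.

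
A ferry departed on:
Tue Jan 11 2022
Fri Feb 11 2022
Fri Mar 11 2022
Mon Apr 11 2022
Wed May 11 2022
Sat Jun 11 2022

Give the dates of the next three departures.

Each date is the 11th; the gaps (31, 28, 31, 30, 31) track the month lengths.
The rule is the 11th of each month.
July 2022: Mon Jul 11 2022.
Next: August 2022 → Thu Aug 11 2022.
September 2022: Sun Sep 11 2022.

Mon Jul 11 2022, Thu Aug 11 2022, Sun Sep 11 2022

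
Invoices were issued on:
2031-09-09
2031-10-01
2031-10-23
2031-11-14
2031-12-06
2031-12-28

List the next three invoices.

2032-01-19, 2032-02-10, 2032-03-03

Every event comes 22 days after the last (22, 22, 22, 22, 22).
2031-12-28 + 22 days = 2032-01-19.
2032-01-19 + 22 days = 2032-02-10.
2032-02-10 + 22 days = 2032-03-03.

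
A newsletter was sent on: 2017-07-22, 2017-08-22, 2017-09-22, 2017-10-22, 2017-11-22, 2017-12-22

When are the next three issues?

2018-01-22, 2018-02-22, 2018-03-22

Gaps: 31, 31, 30, 31, 30 days — not constant. Every event is on the 22nd of the month.
Pattern: the 22nd of each month.
Next: January 2018 → 2018-01-22.
Next: February 2018 → 2018-02-22.
March 2018: 2018-03-22.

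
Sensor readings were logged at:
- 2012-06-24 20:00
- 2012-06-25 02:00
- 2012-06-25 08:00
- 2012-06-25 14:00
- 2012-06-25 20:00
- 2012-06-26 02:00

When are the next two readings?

Spacing: 6, 6, 6, 6, 6 h — constant 6 h.
2012-06-26 02:00 + 6 h = 2012-06-26 08:00.
2012-06-26 08:00 + 6 h = 2012-06-26 14:00.

2012-06-26 08:00, 2012-06-26 14:00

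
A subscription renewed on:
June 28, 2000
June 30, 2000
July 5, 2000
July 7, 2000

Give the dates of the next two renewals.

July 12, 2000; July 14, 2000

Every event lands on a Wednesday or Friday (gaps cycle 2, 5, 2).
So the schedule is: every Wednesday and Friday.
Next Wednesday: July 12, 2000.
The following Friday is July 14, 2000.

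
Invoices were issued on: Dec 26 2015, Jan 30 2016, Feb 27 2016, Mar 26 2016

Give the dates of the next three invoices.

Apr 30 2016, May 28 2016, Jun 25 2016

All Saturdays; the gaps (35, 28, 28) vary with month length.
This is the last Saturday of each month.
April 2016 ends with Saturday Apr 30 2016.
Last Saturday of May 2016: May 28 2016.
June 2016 ends with Saturday Jun 25 2016.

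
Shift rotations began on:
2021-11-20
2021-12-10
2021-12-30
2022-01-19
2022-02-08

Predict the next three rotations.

2022-02-28, 2022-03-20, 2022-04-09

The spacing is 20, 20, 20, 20 days — always 20 days.
2022-02-08 + 20 days = 2022-02-28.
2022-02-28 + 20 days = 2022-03-20.
2022-03-20 + 20 days = 2022-04-09.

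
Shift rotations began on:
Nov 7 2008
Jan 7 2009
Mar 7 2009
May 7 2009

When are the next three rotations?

Gaps: 61, 59, 61 days — not constant. Every event is on the 7th of the month.
Pattern: the 7th of every 2 months.
July 2009: Jul 7 2009.
Next: September 2009 → Sep 7 2009.
Next: November 2009 → Nov 7 2009.

Jul 7 2009, Sep 7 2009, Nov 7 2009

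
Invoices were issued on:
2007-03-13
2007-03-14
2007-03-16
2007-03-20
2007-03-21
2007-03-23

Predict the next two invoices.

Every event lands on a Tuesday or Wednesday or Friday (gaps cycle 1, 2, 4, 1, 2).
So the schedule is: every Tuesday, Wednesday and Friday.
Next Tuesday: 2007-03-27.
Next Wednesday: 2007-03-28.

2007-03-27, 2007-03-28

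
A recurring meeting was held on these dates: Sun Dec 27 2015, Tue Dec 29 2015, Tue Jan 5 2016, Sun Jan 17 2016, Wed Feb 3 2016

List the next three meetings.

Thu Feb 25 2016, Wed Mar 23 2016, Sun Apr 24 2016

Intervals are 2, 7, 12, 17 days — an arithmetic progression with common difference 5.
Next gap: 22 days. Wed Feb 3 2016 + 22 days = Thu Feb 25 2016.
Next gap: 27 days. Thu Feb 25 2016 + 27 days = Wed Mar 23 2016.
Next gap: 32 days. Wed Mar 23 2016 + 32 days = Sun Apr 24 2016.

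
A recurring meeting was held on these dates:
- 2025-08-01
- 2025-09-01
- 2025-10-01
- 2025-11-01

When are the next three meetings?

Gaps: 31, 30, 31 days — not constant. Every event is on the 1st of the month.
Pattern: the 1st of each month.
December 2025: 2025-12-01.
Next: January 2026 → 2026-01-01.
February 2026: 2026-02-01.

2025-12-01, 2026-01-01, 2026-02-01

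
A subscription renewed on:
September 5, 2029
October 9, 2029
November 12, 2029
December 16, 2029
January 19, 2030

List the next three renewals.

February 22, 2030; March 28, 2030; May 1, 2030

Every event comes 34 days after the last (34, 34, 34, 34).
January 19, 2030 + 34 days = February 22, 2030.
February 22, 2030 + 34 days = March 28, 2030.
March 28, 2030 + 34 days = May 1, 2030.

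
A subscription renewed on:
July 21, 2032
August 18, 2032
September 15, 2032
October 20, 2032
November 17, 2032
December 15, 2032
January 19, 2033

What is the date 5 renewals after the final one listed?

June 15, 2033

These are Wednesdays at 28- or 35-day spacing (28, 28, 35, 28, 28, 35).
The pattern: 3rd Wednesday of the month.
February 2033 — 3rd Wednesday is February 16, 2033.
3rd Wednesday of March 2033: March 16, 2033.
3rd Wednesday of April 2033: April 20, 2033.
3rd Wednesday of May 2033: May 18, 2033.
3rd Wednesday of June 2033: June 15, 2033.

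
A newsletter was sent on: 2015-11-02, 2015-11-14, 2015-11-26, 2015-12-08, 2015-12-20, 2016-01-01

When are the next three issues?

Every event comes 12 days after the last (12, 12, 12, 12, 12).
2016-01-01 + 12 days = 2016-01-13.
2016-01-13 + 12 days = 2016-01-25.
2016-01-25 + 12 days = 2016-02-06.

2016-01-13, 2016-01-25, 2016-02-06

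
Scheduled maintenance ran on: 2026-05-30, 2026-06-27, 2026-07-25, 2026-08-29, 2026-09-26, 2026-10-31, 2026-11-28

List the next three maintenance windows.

2026-12-26, 2027-01-30, 2027-02-27

These are Saturdays with 28, 28, 35, 28, 35, 28-day gaps.
Each is the final Saturday of its month — 2026-05-30 is past the 28th, so '4th Saturday' doesn't fit.
Last Saturday of December 2026: 2026-12-26.
Last Saturday of January 2027: 2027-01-30.
Last Saturday of February 2027: 2027-02-27.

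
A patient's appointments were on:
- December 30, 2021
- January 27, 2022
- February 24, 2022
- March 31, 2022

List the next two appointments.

April 28, 2022; May 26, 2022

All Thursdays; the gaps (28, 28, 35) vary with month length.
This is the last Thursday of each month.
April 2022 ends with Thursday April 28, 2022.
Last Thursday of May 2022: May 26, 2022.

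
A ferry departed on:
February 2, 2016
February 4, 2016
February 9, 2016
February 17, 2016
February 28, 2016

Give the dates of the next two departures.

Intervals are 2, 5, 8, 11 days — an arithmetic progression with common difference 3.
Next gap: 14 days. February 28, 2016 + 14 days = March 13, 2016.
Next gap: 17 days. March 13, 2016 + 17 days = March 30, 2016.

March 13, 2016; March 30, 2016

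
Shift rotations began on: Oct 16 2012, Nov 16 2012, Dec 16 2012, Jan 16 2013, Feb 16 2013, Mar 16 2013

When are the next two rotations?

Apr 16 2013, May 16 2013

Each date is the 16th; the gaps (31, 30, 31, 31, 28) track the month lengths.
The rule is the 16th of each month.
April 2013: Apr 16 2013.
Next: May 2013 → May 16 2013.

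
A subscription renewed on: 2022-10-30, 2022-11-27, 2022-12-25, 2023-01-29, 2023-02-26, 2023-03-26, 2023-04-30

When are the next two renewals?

2023-05-28, 2023-06-25

These are Sundays with 28, 28, 35, 28, 28, 35-day gaps.
Each is the final Sunday of its month — 2022-10-30 is past the 28th, so '4th Sunday' doesn't fit.
Last Sunday of May 2023: 2023-05-28.
June 2023 ends with Sunday 2023-06-25.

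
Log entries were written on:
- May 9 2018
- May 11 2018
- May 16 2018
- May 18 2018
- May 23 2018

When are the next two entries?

Gaps: 2, 5, 2, 5 days — not constant, but cyclic with period 2.
The events fall on every Wednesday and Friday.
The following Friday is May 25 2018.
The following Wednesday is May 30 2018.

May 25 2018, May 30 2018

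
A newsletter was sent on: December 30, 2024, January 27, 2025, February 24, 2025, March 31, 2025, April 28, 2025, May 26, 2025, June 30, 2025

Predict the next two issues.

July 28, 2025; August 25, 2025

All Mondays; the gaps (28, 28, 35, 28, 28, 35) vary with month length.
This is the last Monday of each month.
July 2025 ends with Monday July 28, 2025.
Last Monday of August 2025: August 25, 2025.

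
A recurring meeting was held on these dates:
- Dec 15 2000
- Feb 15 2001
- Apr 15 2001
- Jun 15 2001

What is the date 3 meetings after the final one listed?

Dec 15 2001

Gaps: 62, 59, 61 days — not constant. Every event is on the 15th of the month.
Pattern: the 15th of every 2 months.
August 2001: Aug 15 2001.
October 2001: Oct 15 2001.
Next: December 2001 → Dec 15 2001.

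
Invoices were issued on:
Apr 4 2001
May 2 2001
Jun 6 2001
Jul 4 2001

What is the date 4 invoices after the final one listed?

Nov 7 2001

Gaps: 28, 35, 28 days — a mix of 28 and 35. Every date is a Wednesday.
Each is the 1st Wednesday of its month.
1st Wednesday of August 2001: Aug 1 2001.
1st Wednesday of September 2001: Sep 5 2001.
October 2001 — 1st Wednesday is Oct 3 2001.
November 2001 — 1st Wednesday is Nov 7 2001.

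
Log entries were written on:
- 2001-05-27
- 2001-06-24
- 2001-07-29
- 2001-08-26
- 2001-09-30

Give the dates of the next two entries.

2001-10-28, 2001-11-25

These are Sundays with 28, 35, 28, 35-day gaps.
Each is the final Sunday of its month — 2001-07-29 is past the 28th, so '4th Sunday' doesn't fit.
Last Sunday of October 2001: 2001-10-28.
Last Sunday of November 2001: 2001-11-25.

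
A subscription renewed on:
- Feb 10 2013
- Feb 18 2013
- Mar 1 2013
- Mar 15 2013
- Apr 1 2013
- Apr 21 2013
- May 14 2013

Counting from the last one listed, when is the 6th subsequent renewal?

Intervals are 8, 11, 14, 17, 20, 23 days — an arithmetic progression with common difference 3.
Next gap: 26 days. May 14 2013 + 26 days = Jun 9 2013.
Next gap: 29 days. Jun 9 2013 + 29 days = Jul 8 2013.
Next gap: 32 days. Jul 8 2013 + 32 days = Aug 9 2013.
Next gap: 35 days. Aug 9 2013 + 35 days = Sep 13 2013.
Next gap: 38 days. Sep 13 2013 + 38 days = Oct 21 2013.
Next gap: 41 days. Oct 21 2013 + 41 days = Dec 1 2013.

Dec 1 2013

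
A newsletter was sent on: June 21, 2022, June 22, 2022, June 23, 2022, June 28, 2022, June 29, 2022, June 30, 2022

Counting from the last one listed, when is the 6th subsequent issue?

July 14, 2022

Gaps: 1, 1, 5, 1, 1 days — not constant, but cyclic with period 3.
The events fall on every Tuesday, Wednesday and Thursday.
Next Tuesday: July 5, 2022.
Next Wednesday: July 6, 2022.
The following Thursday is July 7, 2022.
Next Tuesday: July 12, 2022.
The following Wednesday is July 13, 2022.
Next Thursday: July 14, 2022.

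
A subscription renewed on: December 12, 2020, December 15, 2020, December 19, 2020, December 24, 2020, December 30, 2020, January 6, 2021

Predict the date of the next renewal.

Intervals are 3, 4, 5, 6, 7 days — an arithmetic progression with common difference 1.
Next gap: 8 days. January 6, 2021 + 8 days = January 14, 2021.

January 14, 2021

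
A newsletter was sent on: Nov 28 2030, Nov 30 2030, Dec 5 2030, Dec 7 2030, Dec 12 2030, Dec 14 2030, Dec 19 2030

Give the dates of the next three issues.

Every event lands on a Thursday or Saturday (gaps cycle 2, 5, 2, 5, 2, 5).
So the schedule is: every Thursday and Saturday.
The following Saturday is Dec 21 2030.
The following Thursday is Dec 26 2030.
The following Saturday is Dec 28 2030.

Dec 21 2030, Dec 26 2030, Dec 28 2030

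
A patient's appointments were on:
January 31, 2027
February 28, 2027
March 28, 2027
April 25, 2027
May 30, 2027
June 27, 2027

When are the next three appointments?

Every date is a Sunday; gaps 28, 28, 28, 35, 28 days.
Each is the last Sunday of its month (at least one falls on the 29th or later, ruling out '4th Sunday').
July 2027 ends with Sunday July 25, 2027.
Last Sunday of August 2027: August 29, 2027.
Last Sunday of September 2027: September 26, 2027.

July 25, 2027; August 29, 2027; September 26, 2027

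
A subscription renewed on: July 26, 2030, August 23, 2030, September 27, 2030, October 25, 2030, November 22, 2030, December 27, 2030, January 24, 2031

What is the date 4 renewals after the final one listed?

May 23, 2031

Gaps: 28, 35, 28, 28, 35, 28 days — a mix of 28 and 35. Every date is a Friday.
Each is the 4th Friday of its month.
4th Friday of February 2031: February 28, 2031.
4th Friday of March 2031: March 28, 2031.
4th Friday of April 2031: April 25, 2031.
4th Friday of May 2031: May 23, 2031.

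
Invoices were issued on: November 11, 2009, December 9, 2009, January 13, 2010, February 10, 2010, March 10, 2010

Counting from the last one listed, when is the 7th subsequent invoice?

October 13, 2010

These are Wednesdays at 28- or 35-day spacing (28, 35, 28, 28).
The pattern: 2nd Wednesday of the month.
April 2010 — 2nd Wednesday is April 14, 2010.
May 2010 — 2nd Wednesday is May 12, 2010.
2nd Wednesday of June 2010: June 9, 2010.
2nd Wednesday of July 2010: July 14, 2010.
August 2010 — 2nd Wednesday is August 11, 2010.
September 2010 — 2nd Wednesday is September 8, 2010.
2nd Wednesday of October 2010: October 13, 2010.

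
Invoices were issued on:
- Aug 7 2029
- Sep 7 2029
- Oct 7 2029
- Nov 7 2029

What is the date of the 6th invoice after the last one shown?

May 7 2030

Gaps: 31, 30, 31 days — not constant. Every event is on the 7th of the month.
Pattern: the 7th of each month.
Next: December 2029 → Dec 7 2029.
January 2030: Jan 7 2030.
February 2030: Feb 7 2030.
March 2030: Mar 7 2030.
April 2030: Apr 7 2030.
Next: May 2030 → May 7 2030.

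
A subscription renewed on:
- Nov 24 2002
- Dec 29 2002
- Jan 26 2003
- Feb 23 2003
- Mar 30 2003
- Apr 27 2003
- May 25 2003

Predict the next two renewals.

Jun 29 2003, Jul 27 2003

Every date is a Sunday; gaps 35, 28, 28, 35, 28, 28 days.
Each is the last Sunday of its month (at least one falls on the 29th or later, ruling out '4th Sunday').
June 2003 ends with Sunday Jun 29 2003.
Last Sunday of July 2003: Jul 27 2003.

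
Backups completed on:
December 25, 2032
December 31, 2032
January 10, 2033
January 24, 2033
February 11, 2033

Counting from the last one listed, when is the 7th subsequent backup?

October 7, 2033

Intervals are 6, 10, 14, 18 days — an arithmetic progression with common difference 4.
Next gap: 22 days. February 11, 2033 + 22 days = March 5, 2033.
Next gap: 26 days. March 5, 2033 + 26 days = March 31, 2033.
Next gap: 30 days. March 31, 2033 + 30 days = April 30, 2033.
Next gap: 34 days. April 30, 2033 + 34 days = June 3, 2033.
Next gap: 38 days. June 3, 2033 + 38 days = July 11, 2033.
Next gap: 42 days. July 11, 2033 + 42 days = August 22, 2033.
Next gap: 46 days. August 22, 2033 + 46 days = October 7, 2033.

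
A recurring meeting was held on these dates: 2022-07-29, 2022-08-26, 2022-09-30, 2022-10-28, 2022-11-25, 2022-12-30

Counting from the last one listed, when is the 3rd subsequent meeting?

All Fridays; the gaps (28, 35, 28, 28, 35) vary with month length.
This is the last Friday of each month.
Last Friday of January 2023: 2023-01-27.
Last Friday of February 2023: 2023-02-24.
March 2023 ends with Friday 2023-03-31.

2023-03-31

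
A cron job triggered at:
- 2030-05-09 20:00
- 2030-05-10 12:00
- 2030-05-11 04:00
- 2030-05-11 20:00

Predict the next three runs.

2030-05-12 12:00, 2030-05-13 04:00, 2030-05-13 20:00

Gaps: 16, 16, 16 hours — each event is 16 hours after the previous one.
2030-05-11 20:00 + 16 h = 2030-05-12 12:00.
2030-05-12 12:00 + 16 h = 2030-05-13 04:00.
2030-05-13 04:00 + 16 h = 2030-05-13 20:00.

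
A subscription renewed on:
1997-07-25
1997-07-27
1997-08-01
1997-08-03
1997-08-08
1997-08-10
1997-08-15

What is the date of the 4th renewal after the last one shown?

1997-08-29

Gaps: 2, 5, 2, 5, 2, 5 days — not constant, but cyclic with period 2.
The events fall on every Friday and Sunday.
The following Sunday is 1997-08-17.
Next Friday: 1997-08-22.
Next Sunday: 1997-08-24.
The following Friday is 1997-08-29.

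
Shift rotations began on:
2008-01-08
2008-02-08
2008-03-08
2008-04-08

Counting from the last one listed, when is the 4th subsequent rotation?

Each date is the 8th; the gaps (31, 29, 31) track the month lengths.
The rule is the 8th of each month.
Next: May 2008 → 2008-05-08.
June 2008: 2008-06-08.
Next: July 2008 → 2008-07-08.
Next: August 2008 → 2008-08-08.

2008-08-08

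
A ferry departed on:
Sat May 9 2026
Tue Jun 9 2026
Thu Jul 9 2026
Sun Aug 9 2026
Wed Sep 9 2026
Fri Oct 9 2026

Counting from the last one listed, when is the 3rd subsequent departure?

Sat Jan 9 2027

The day-of-month is always 9 (31, 30, 31, 31, 30 days between events).
So this recurs on the 9th of each month.
November 2026: Mon Nov 9 2026.
Next: December 2026 → Wed Dec 9 2026.
January 2027: Sat Jan 9 2027.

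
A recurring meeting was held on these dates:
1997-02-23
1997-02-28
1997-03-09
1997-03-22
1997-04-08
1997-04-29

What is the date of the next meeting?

1997-05-24

Gaps: 5, 9, 13, 17, 21 days — each gap is 4 larger than the previous one.
Next gap: 25 days. 1997-04-29 + 25 days = 1997-05-24.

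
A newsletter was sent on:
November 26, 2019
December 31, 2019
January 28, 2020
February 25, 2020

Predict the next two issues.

These are Tuesdays with 35, 28, 28-day gaps.
Each is the final Tuesday of its month — December 31, 2019 is past the 28th, so '4th Tuesday' doesn't fit.
March 2020 ends with Tuesday March 31, 2020.
Last Tuesday of April 2020: April 28, 2020.

March 31, 2020; April 28, 2020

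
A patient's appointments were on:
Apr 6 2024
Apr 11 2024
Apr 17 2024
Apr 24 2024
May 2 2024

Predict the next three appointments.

The spacing grows by 1 each time: 5, 6, 7, 8 days.
Next gap: 9 days. May 2 2024 + 9 days = May 11 2024.
Next gap: 10 days. May 11 2024 + 10 days = May 21 2024.
Next gap: 11 days. May 21 2024 + 11 days = Jun 1 2024.

May 11 2024, May 21 2024, Jun 1 2024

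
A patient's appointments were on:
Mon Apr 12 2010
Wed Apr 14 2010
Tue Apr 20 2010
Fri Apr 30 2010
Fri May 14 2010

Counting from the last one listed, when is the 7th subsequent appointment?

Fri Dec 10 2010

Gaps: 2, 6, 10, 14 days — each gap is 4 larger than the previous one.
Next gap: 18 days. Fri May 14 2010 + 18 days = Tue Jun 1 2010.
Next gap: 22 days. Tue Jun 1 2010 + 22 days = Wed Jun 23 2010.
Next gap: 26 days. Wed Jun 23 2010 + 26 days = Mon Jul 19 2010.
Next gap: 30 days. Mon Jul 19 2010 + 30 days = Wed Aug 18 2010.
Next gap: 34 days. Wed Aug 18 2010 + 34 days = Tue Sep 21 2010.
Next gap: 38 days. Tue Sep 21 2010 + 38 days = Fri Oct 29 2010.
Next gap: 42 days. Fri Oct 29 2010 + 42 days = Fri Dec 10 2010.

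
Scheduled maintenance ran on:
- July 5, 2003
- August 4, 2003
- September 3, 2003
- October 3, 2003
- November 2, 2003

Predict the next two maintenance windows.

December 2, 2003; January 1, 2004

Gaps between consecutive events: 30, 30, 30, 30 days — a constant 30-day interval.
November 2, 2003 + 30 days = December 2, 2003.
December 2, 2003 + 30 days = January 1, 2004.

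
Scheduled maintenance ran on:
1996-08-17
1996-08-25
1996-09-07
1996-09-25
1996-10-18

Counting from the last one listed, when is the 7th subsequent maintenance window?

The spacing grows by 5 each time: 8, 13, 18, 23 days.
Next gap: 28 days. 1996-10-18 + 28 days = 1996-11-15.
Next gap: 33 days. 1996-11-15 + 33 days = 1996-12-18.
Next gap: 38 days. 1996-12-18 + 38 days = 1997-01-25.
Next gap: 43 days. 1997-01-25 + 43 days = 1997-03-09.
Next gap: 48 days. 1997-03-09 + 48 days = 1997-04-26.
Next gap: 53 days. 1997-04-26 + 53 days = 1997-06-18.
Next gap: 58 days. 1997-06-18 + 58 days = 1997-08-15.

1997-08-15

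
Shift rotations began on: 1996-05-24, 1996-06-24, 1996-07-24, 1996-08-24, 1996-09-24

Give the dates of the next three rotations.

The day-of-month is always 24 (31, 30, 31, 31 days between events).
So this recurs on the 24th of each month.
Next: October 1996 → 1996-10-24.
November 1996: 1996-11-24.
Next: December 1996 → 1996-12-24.

1996-10-24, 1996-11-24, 1996-12-24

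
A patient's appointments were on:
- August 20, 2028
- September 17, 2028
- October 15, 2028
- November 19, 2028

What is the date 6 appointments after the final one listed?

Gaps: 28, 28, 35 days — a mix of 28 and 35. Every date is a Sunday.
Each is the 3rd Sunday of its month.
December 2028 — 3rd Sunday is December 17, 2028.
3rd Sunday of January 2029: January 21, 2029.
3rd Sunday of February 2029: February 18, 2029.
3rd Sunday of March 2029: March 18, 2029.
3rd Sunday of April 2029: April 15, 2029.
May 2029 — 3rd Sunday is May 20, 2029.

May 20, 2029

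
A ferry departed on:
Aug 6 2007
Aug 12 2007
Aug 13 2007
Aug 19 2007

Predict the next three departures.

Aug 20 2007, Aug 26 2007, Aug 27 2007

The gap pattern 6, 1, 6 repeats every 2 events.
These are the Mondays and Sundays of each week.
The following Monday is Aug 20 2007.
Next Sunday: Aug 26 2007.
Next Monday: Aug 27 2007.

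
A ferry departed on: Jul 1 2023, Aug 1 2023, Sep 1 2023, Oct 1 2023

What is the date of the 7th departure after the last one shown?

May 1 2024

The day-of-month is always 1 (31, 31, 30 days between events).
So this recurs on the 1st of each month.
November 2023: Nov 1 2023.
December 2023: Dec 1 2023.
January 2024: Jan 1 2024.
February 2024: Feb 1 2024.
Next: March 2024 → Mar 1 2024.
April 2024: Apr 1 2024.
Next: May 2024 → May 1 2024.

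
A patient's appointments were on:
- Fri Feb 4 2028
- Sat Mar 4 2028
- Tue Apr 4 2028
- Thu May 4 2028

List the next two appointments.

Sun Jun 4 2028, Tue Jul 4 2028

Each date is the 4th; the gaps (29, 31, 30) track the month lengths.
The rule is the 4th of each month.
June 2028: Sun Jun 4 2028.
July 2028: Tue Jul 4 2028.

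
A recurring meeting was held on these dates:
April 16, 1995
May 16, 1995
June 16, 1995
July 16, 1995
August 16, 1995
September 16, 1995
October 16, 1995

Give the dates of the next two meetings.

The day-of-month is always 16 (30, 31, 30, 31, 31, 30 days between events).
So this recurs on the 16th of each month.
Next: November 1995 → November 16, 1995.
December 1995: December 16, 1995.

November 16, 1995; December 16, 1995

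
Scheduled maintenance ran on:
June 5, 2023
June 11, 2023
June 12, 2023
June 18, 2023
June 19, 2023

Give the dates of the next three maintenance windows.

June 25, 2023; June 26, 2023; July 2, 2023

The gap pattern 6, 1, 6, 1 repeats every 2 events.
These are the Mondays and Sundays of each week.
Next Sunday: June 25, 2023.
The following Monday is June 26, 2023.
Next Sunday: July 2, 2023.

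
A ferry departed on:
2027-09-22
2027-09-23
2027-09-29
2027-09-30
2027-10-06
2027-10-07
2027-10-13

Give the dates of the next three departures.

Gaps: 1, 6, 1, 6, 1, 6 days — not constant, but cyclic with period 2.
The events fall on every Wednesday and Thursday.
Next Thursday: 2027-10-14.
Next Wednesday: 2027-10-20.
The following Thursday is 2027-10-21.

2027-10-14, 2027-10-20, 2027-10-21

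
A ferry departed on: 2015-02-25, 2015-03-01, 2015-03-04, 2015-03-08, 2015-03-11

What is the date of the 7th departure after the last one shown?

2015-04-05

Gaps: 4, 3, 4, 3 days — not constant, but cyclic with period 2.
The events fall on every Wednesday and Sunday.
Next Sunday: 2015-03-15.
The following Wednesday is 2015-03-18.
Next Sunday: 2015-03-22.
Next Wednesday: 2015-03-25.
Next Sunday: 2015-03-29.
Next Wednesday: 2015-04-01.
The following Sunday is 2015-04-05.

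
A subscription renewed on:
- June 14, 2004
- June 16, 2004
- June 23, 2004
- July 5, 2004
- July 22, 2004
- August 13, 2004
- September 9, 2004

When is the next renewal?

Gaps: 2, 7, 12, 17, 22, 27 days — each gap is 5 larger than the previous one.
Next gap: 32 days. September 9, 2004 + 32 days = October 11, 2004.

October 11, 2004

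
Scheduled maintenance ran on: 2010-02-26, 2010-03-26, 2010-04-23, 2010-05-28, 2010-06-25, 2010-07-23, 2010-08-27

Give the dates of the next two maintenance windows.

Gaps: 28, 28, 35, 28, 28, 35 days — a mix of 28 and 35. Every date is a Friday.
Each is the 4th Friday of its month.
September 2010 — 4th Friday is 2010-09-24.
October 2010 — 4th Friday is 2010-10-22.

2010-09-24, 2010-10-22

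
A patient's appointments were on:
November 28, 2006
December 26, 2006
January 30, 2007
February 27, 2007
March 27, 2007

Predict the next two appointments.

All Tuesdays; the gaps (28, 35, 28, 28) vary with month length.
This is the last Tuesday of each month.
April 2007 ends with Tuesday April 24, 2007.
Last Tuesday of May 2007: May 29, 2007.

April 24, 2007; May 29, 2007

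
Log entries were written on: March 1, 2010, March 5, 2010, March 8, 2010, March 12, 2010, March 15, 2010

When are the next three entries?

March 19, 2010; March 22, 2010; March 26, 2010

Every event lands on a Monday or Friday (gaps cycle 4, 3, 4, 3).
So the schedule is: every Monday and Friday.
Next Friday: March 19, 2010.
The following Monday is March 22, 2010.
The following Friday is March 26, 2010.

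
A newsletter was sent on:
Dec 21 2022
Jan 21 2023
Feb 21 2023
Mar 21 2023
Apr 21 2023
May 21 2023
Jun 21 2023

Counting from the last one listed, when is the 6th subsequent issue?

Dec 21 2023

Gaps: 31, 31, 28, 31, 30, 31 days — not constant. Every event is on the 21st of the month.
Pattern: the 21st of each month.
July 2023: Jul 21 2023.
August 2023: Aug 21 2023.
Next: September 2023 → Sep 21 2023.
Next: October 2023 → Oct 21 2023.
Next: November 2023 → Nov 21 2023.
Next: December 2023 → Dec 21 2023.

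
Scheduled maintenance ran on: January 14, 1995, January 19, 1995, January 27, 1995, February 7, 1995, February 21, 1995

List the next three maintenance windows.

March 10, 1995; March 30, 1995; April 22, 1995

Gaps: 5, 8, 11, 14 days — each gap is 3 larger than the previous one.
Next gap: 17 days. February 21, 1995 + 17 days = March 10, 1995.
Next gap: 20 days. March 10, 1995 + 20 days = March 30, 1995.
Next gap: 23 days. March 30, 1995 + 23 days = April 22, 1995.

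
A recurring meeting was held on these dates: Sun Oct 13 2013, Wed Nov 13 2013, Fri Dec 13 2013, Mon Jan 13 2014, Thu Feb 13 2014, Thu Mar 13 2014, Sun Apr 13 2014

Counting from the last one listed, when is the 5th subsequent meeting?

Sat Sep 13 2014

The day-of-month is always 13 (31, 30, 31, 31, 28, 31 days between events).
So this recurs on the 13th of each month.
May 2014: Tue May 13 2014.
June 2014: Fri Jun 13 2014.
Next: July 2014 → Sun Jul 13 2014.
August 2014: Wed Aug 13 2014.
Next: September 2014 → Sat Sep 13 2014.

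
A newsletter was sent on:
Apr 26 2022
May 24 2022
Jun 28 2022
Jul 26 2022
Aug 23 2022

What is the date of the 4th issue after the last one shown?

Dec 27 2022

All dates are Tuesdays, 28, 35, 28, 28 days apart.
Specifically, the 4th Tuesday of each month.
September 2022 — 4th Tuesday is Sep 27 2022.
4th Tuesday of October 2022: Oct 25 2022.
4th Tuesday of November 2022: Nov 22 2022.
December 2022 — 4th Tuesday is Dec 27 2022.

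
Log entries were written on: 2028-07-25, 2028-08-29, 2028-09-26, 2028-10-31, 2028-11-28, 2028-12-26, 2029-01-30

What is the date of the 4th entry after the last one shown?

2029-05-29

All Tuesdays; the gaps (35, 28, 35, 28, 28, 35) vary with month length.
This is the last Tuesday of each month.
Last Tuesday of February 2029: 2029-02-27.
March 2029 ends with Tuesday 2029-03-27.
April 2029 ends with Tuesday 2029-04-24.
May 2029 ends with Tuesday 2029-05-29.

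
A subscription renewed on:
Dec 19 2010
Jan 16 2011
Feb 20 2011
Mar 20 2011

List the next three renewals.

These are Sundays at 28- or 35-day spacing (28, 35, 28).
The pattern: 3rd Sunday of the month.
3rd Sunday of April 2011: Apr 17 2011.
May 2011 — 3rd Sunday is May 15 2011.
3rd Sunday of June 2011: Jun 19 2011.

Apr 17 2011, May 15 2011, Jun 19 2011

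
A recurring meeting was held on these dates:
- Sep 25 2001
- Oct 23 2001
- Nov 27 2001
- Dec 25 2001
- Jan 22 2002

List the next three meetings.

All dates are Tuesdays, 28, 35, 28, 28 days apart.
Specifically, the 4th Tuesday of each month.
4th Tuesday of February 2002: Feb 26 2002.
March 2002 — 4th Tuesday is Mar 26 2002.
4th Tuesday of April 2002: Apr 23 2002.

Feb 26 2002, Mar 26 2002, Apr 23 2002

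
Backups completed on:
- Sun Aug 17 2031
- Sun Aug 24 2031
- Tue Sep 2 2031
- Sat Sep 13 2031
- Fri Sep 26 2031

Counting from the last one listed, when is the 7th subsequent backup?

Fri Feb 20 2032

The spacing grows by 2 each time: 7, 9, 11, 13 days.
Next gap: 15 days. Fri Sep 26 2031 + 15 days = Sat Oct 11 2031.
Next gap: 17 days. Sat Oct 11 2031 + 17 days = Tue Oct 28 2031.
Next gap: 19 days. Tue Oct 28 2031 + 19 days = Sun Nov 16 2031.
Next gap: 21 days. Sun Nov 16 2031 + 21 days = Sun Dec 7 2031.
Next gap: 23 days. Sun Dec 7 2031 + 23 days = Tue Dec 30 2031.
Next gap: 25 days. Tue Dec 30 2031 + 25 days = Sat Jan 24 2032.
Next gap: 27 days. Sat Jan 24 2032 + 27 days = Fri Feb 20 2032.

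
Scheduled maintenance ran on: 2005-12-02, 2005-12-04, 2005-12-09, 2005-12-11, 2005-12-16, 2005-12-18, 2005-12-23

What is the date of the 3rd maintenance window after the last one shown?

2006-01-01

Gaps: 2, 5, 2, 5, 2, 5 days — not constant, but cyclic with period 2.
The events fall on every Friday and Sunday.
The following Sunday is 2005-12-25.
The following Friday is 2005-12-30.
The following Sunday is 2006-01-01.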